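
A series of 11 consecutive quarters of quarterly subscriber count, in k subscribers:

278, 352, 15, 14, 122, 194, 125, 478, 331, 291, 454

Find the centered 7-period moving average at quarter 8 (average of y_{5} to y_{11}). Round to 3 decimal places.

285.000

Sum of periods 5–11: 122 + 194 + 125 + 478 + 331 + 291 + 454 = 1995
Divide by 7: 1995 / 7 = 285.000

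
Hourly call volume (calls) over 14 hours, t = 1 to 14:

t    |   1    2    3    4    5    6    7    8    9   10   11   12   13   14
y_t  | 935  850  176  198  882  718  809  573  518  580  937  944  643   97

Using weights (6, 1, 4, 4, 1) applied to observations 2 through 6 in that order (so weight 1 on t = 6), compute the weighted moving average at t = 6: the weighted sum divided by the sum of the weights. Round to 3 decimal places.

644.625

Weighted sum: 6·850 + 1·176 + 4·198 + 4·882 + 1·718 = 5100 + 176 + 792 + 3528 + 718 = 10314
Weight total: 6 + 1 + 4 + 4 + 1 = 16
WMA = 10314 / 16 = 644.625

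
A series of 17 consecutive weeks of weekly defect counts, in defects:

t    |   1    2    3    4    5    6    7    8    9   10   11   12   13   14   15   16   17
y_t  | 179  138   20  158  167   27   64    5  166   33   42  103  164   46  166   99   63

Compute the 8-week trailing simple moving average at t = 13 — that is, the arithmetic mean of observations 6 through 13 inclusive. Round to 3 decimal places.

Sum of periods 6–13: 27 + 64 + 5 + 166 + 33 + 42 + 103 + 164 = 604
Divide by 8: 604 / 8 = 75.500

75.500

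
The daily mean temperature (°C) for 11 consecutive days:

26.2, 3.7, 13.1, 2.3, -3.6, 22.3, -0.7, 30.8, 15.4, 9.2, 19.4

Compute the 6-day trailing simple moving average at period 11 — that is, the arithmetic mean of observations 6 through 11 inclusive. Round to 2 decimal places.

16.07

Sum of periods 6–11: 22.3 + (-0.7) + 30.8 + 15.4 + 9.2 + 19.4 = 96.4
Divide by 6: 96.4 / 6 = 16.07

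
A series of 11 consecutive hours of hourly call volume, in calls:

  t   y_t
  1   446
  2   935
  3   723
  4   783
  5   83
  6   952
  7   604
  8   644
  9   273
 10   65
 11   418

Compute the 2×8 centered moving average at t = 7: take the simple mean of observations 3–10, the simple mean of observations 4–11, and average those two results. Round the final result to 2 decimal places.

Sum over 3–10: 723 + 783 + 83 + 952 + 604 + 644 + 273 + 65 = 4127
Sum over 4–11: 783 + 83 + 952 + 604 + 644 + 273 + 65 + 418 = 3822
CMA at t=7 = (4127 + 3822) / (2·8) = 7949 / 16 = 496.81

496.81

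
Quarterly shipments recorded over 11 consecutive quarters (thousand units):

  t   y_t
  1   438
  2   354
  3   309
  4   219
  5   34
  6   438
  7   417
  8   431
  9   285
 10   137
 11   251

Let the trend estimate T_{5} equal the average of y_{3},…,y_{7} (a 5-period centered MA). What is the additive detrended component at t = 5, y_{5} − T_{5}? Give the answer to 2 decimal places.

Trend T_5 = (309 + 219 + 34 + 438 + 417) / 5 = 1417/5 = 283.4000
Detrended value: 34 − 283.4000 = -249.40

-249.40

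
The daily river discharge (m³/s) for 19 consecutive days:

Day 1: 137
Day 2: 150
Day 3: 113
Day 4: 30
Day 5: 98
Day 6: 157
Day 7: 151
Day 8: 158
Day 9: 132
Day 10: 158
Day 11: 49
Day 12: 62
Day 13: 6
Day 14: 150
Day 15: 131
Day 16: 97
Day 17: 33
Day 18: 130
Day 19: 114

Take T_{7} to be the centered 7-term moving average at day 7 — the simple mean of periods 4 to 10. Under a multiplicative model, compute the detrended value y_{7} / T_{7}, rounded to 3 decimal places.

1.196

Trend T_7 = (30 + 98 + 157 + 151 + 158 + 132 + 158) / 7 = 884/7 = 126.28571
Ratio to trend: 151 / 126.28571 = 1.196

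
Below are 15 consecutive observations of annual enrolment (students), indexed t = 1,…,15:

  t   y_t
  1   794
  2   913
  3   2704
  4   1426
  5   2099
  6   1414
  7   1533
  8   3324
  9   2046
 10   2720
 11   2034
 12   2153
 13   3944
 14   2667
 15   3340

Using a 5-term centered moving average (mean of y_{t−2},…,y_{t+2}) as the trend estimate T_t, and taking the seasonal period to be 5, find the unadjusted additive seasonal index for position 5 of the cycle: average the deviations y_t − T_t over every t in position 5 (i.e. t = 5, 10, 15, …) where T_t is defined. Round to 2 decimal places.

264.20

Season position 5 occurs at t = 5, 10 (where T_t is defined).
t=5: T_5 = 1835.2000; y_5 − T_5 = 2099 − 1835.2000 = 263.8000
t=10: T_10 = 2455.4000; y_10 − T_10 = 2720 − 2455.4000 = 264.6000
Mean deviation: (263.8000 + 264.6000) / 2 = 264.20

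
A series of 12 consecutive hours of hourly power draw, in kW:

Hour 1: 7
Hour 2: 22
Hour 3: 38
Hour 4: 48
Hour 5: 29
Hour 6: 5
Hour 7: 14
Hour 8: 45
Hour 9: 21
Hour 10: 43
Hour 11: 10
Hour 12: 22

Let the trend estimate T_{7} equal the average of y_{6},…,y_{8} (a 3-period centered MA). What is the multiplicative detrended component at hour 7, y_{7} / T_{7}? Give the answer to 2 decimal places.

0.66

Trend T_7 = (5 + 14 + 45) / 3 = 64/3 = 21.3333
Ratio to trend: 14 / 21.3333 = 0.66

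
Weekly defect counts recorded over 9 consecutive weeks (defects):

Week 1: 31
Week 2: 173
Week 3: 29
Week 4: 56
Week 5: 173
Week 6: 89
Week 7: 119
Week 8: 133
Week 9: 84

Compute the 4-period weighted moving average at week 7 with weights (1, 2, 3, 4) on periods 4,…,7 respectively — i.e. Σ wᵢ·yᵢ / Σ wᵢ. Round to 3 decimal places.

114.500

Weighted sum: 1·56 + 2·173 + 3·89 + 4·119 = 56 + 346 + 267 + 476 = 1145
Weight total: 1 + 2 + 3 + 4 = 10
WMA = 1145 / 10 = 114.500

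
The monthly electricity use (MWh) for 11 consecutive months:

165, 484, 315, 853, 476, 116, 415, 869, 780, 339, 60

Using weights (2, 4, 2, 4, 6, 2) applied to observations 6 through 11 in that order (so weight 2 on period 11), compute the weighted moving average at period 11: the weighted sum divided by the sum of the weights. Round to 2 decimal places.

Weighted sum: 2·116 + 4·415 + 2·869 + 4·780 + 6·339 + 2·60 = 232 + 1660 + 1738 + 3120 + 2034 + 120 = 8904
Weight total: 2 + 4 + 2 + 4 + 6 + 2 = 20
WMA = 8904 / 20 = 445.20

445.20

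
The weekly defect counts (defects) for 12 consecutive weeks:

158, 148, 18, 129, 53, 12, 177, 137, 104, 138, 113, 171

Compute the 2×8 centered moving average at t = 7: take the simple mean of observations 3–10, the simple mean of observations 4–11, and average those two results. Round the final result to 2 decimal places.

Sum over 3–10: 18 + 129 + 53 + 12 + 177 + 137 + 104 + 138 = 768
Sum over 4–11: 129 + 53 + 12 + 177 + 137 + 104 + 138 + 113 = 863
CMA at t=7 = (768 + 863) / (2·8) = 1631 / 16 = 101.94

101.94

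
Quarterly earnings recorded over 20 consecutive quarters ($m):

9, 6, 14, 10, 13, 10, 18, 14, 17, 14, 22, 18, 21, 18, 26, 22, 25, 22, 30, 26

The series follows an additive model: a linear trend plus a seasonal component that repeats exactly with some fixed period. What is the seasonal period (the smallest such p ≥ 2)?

4

First differences y_{t+1} − y_t: -3, 8, -4, 3, -3, 8, -4, 3, -3, 8, …
The difference pattern repeats every 4 terms and not for any smaller step, so p = 4.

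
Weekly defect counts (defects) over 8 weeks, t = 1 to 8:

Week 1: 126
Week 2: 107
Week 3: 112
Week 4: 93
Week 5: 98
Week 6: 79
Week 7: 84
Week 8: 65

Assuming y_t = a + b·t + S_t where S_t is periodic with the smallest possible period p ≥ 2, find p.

2

First differences y_{t+1} − y_t: -19, 5, -19, 5, -19, 5, …
The difference pattern repeats every 2 terms and not for any smaller step, so p = 2.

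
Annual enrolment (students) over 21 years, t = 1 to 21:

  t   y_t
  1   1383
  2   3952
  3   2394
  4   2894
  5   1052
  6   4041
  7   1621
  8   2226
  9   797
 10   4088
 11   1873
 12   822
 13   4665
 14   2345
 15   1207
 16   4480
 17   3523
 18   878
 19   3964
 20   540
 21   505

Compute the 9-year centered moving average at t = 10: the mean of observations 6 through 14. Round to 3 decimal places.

2497.556

Sum of periods 6–14: 4041 + 1621 + 2226 + 797 + 4088 + 1873 + 822 + 4665 + 2345 = 22478
Divide by 9: 22478 / 9 = 2497.556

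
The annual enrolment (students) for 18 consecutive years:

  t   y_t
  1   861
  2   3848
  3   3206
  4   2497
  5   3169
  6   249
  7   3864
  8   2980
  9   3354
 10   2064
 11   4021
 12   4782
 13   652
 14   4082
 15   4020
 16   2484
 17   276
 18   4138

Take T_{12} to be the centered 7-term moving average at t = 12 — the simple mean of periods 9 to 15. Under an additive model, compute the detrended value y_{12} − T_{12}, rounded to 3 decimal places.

Trend T_12 = (3354 + 2064 + 4021 + 4782 + 652 + 4082 + 4020) / 7 = 22975/7 = 3282.14286
Detrended value: 4782 − 3282.14286 = 1499.857

1499.857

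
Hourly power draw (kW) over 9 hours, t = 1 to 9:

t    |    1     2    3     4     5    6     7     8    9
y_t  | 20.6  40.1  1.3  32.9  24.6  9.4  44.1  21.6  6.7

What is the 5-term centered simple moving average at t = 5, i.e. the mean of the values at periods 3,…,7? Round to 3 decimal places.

22.460

Sum of periods 3–7: 1.3 + 32.9 + 24.6 + 9.4 + 44.1 = 112.3
Divide by 5: 112.3 / 5 = 22.460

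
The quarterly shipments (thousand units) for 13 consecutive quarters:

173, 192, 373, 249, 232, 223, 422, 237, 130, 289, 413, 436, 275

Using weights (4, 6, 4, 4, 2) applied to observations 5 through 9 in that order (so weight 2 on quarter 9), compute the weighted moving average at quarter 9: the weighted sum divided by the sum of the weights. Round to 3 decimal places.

258.100

Weighted sum: 4·232 + 6·223 + 4·422 + 4·237 + 2·130 = 928 + 1338 + 1688 + 948 + 260 = 5162
Weight total: 4 + 6 + 4 + 4 + 2 = 20
WMA = 5162 / 20 = 258.100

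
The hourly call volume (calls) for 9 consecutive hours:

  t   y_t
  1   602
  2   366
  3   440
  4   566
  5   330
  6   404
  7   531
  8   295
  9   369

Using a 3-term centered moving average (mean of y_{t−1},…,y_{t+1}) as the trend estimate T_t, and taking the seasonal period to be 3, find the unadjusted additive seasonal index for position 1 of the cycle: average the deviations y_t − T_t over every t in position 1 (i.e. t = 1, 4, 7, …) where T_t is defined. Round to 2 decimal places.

Season position 1 occurs at t = 4, 7 (where T_t is defined).
t=4: T_4 = 445.3333; y_4 − T_4 = 566 − 445.3333 = 120.6667
t=7: T_7 = 410.0000; y_7 − T_7 = 531 − 410.0000 = 121.0000
Mean deviation: (120.6667 + 121.0000) / 2 = 120.83

120.83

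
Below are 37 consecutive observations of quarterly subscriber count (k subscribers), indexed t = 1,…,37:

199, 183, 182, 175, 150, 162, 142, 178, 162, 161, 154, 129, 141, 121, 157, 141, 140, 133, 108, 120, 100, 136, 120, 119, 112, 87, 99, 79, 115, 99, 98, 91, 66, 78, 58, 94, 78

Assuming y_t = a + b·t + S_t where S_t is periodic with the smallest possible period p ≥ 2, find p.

7

First differences y_{t+1} − y_t: -16, -1, -7, -25, 12, -20, 36, -16, -1, -7, -25, 12, -20, 36, -16, -1, …
The difference pattern repeats every 7 terms and not for any smaller step, so p = 7.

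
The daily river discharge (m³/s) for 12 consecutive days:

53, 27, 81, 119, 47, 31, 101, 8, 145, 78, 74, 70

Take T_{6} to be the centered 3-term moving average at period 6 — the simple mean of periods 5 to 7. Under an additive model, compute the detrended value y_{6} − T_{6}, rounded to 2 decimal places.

Trend T_6 = (47 + 31 + 101) / 3 = 179/3 = 59.6667
Detrended value: 31 − 59.6667 = -28.67

-28.67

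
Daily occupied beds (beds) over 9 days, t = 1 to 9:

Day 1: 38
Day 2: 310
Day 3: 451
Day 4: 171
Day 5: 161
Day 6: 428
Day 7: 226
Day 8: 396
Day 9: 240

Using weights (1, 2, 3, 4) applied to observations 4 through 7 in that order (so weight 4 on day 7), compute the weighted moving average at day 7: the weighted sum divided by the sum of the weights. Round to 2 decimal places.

268.10

Weighted sum: 1·171 + 2·161 + 3·428 + 4·226 = 171 + 322 + 1284 + 904 = 2681
Weight total: 1 + 2 + 3 + 4 = 10
WMA = 2681 / 10 = 268.10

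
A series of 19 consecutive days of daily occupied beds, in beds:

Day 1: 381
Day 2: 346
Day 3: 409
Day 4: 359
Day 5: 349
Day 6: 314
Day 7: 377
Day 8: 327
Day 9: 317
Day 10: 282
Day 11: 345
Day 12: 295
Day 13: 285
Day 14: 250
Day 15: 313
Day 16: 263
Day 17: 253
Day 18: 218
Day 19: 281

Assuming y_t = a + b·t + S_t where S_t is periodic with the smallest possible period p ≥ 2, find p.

4

First differences y_{t+1} − y_t: -35, 63, -50, -10, -35, 63, -50, -10, -35, 63, …
The difference pattern repeats every 4 terms and not for any smaller step, so p = 4.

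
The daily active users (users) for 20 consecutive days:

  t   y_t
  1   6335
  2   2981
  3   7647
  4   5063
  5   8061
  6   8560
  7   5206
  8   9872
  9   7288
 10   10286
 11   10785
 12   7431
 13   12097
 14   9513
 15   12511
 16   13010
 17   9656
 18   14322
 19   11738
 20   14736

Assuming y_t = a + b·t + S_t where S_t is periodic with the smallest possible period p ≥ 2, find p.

First differences y_{t+1} − y_t: -3354, 4666, -2584, 2998, 499, -3354, 4666, -2584, 2998, 499, -3354, 4666, …
The difference pattern repeats every 5 terms and not for any smaller step, so p = 5.

5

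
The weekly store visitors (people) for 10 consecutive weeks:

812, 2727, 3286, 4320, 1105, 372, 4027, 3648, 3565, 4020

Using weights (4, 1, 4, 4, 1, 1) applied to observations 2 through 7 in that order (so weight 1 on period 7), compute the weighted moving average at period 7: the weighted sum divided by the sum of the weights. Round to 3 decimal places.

2686.200

Weighted sum: 4·2727 + 1·3286 + 4·4320 + 4·1105 + 1·372 + 1·4027 = 10908 + 3286 + 17280 + 4420 + 372 + 4027 = 40293
Weight total: 4 + 1 + 4 + 4 + 1 + 1 = 15
WMA = 40293 / 15 = 2686.200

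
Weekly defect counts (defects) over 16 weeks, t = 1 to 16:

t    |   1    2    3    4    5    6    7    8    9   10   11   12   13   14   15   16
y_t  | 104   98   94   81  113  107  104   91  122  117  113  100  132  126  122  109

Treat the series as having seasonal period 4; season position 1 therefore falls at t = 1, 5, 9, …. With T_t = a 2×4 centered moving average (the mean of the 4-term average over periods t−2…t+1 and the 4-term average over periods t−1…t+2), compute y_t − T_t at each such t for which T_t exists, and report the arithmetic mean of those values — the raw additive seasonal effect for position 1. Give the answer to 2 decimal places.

Season position 1 occurs at t = 5, 9, 13 (where T_t is defined).
t=5: T_5 = 100.0000; y_5 − T_5 = 113 − 100.0000 = 13.0000
t=9: T_9 = 109.6250; y_9 − T_9 = 122 − 109.6250 = 12.3750
t=13: T_13 = 118.8750; y_13 − T_13 = 132 − 118.8750 = 13.1250
Mean deviation: (13.0000 + 12.3750 + 13.1250) / 3 = 12.83

12.83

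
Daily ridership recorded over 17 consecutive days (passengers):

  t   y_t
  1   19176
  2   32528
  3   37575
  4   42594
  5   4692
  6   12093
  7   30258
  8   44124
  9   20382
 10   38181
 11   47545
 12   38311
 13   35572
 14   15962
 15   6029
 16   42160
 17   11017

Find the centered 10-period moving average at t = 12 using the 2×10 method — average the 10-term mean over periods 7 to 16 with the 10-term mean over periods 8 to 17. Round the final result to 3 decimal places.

Sum over 7–16: 30258 + 44124 + 20382 + 38181 + 47545 + 38311 + 35572 + 15962 + 6029 + 42160 = 318524
Sum over 8–17: 44124 + 20382 + 38181 + 47545 + 38311 + 35572 + 15962 + 6029 + 42160 + 11017 = 299283
CMA at t=12 = (318524 + 299283) / (2·10) = 617807 / 20 = 30890.350

30890.350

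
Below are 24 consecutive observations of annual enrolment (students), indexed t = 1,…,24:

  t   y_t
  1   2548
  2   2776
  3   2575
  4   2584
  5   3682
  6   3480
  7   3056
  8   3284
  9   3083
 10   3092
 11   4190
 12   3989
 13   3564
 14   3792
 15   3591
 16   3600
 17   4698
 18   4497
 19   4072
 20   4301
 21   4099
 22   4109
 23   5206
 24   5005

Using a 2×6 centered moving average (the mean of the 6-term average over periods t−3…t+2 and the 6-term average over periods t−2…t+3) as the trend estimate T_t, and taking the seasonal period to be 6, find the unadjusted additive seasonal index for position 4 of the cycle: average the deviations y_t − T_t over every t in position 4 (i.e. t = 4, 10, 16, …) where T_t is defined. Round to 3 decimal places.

-399.278

Season position 4 occurs at t = 4, 10, 16 (where T_t is defined).
t=4: T_4 = 2983.16667; y_4 − T_4 = 2584 − 2983.16667 = -399.16667
t=10: T_10 = 3491.33333; y_10 − T_10 = 3092 − 3491.33333 = -399.33333
t=16: T_16 = 3999.33333; y_16 − T_16 = 3600 − 3999.33333 = -399.33333
Mean deviation: (-399.16667 + -399.33333 + -399.33333) / 3 = -399.278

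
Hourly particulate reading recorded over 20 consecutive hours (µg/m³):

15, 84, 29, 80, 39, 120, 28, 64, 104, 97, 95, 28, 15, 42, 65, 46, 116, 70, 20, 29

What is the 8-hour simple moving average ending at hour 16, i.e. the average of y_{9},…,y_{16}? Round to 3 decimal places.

Sum of periods 9–16: 104 + 97 + 95 + 28 + 15 + 42 + 65 + 46 = 492
Divide by 8: 492 / 8 = 61.500

61.500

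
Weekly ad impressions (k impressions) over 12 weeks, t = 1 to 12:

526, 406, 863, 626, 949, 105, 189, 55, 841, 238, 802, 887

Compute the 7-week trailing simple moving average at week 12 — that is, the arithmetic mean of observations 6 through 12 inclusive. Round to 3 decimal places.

Sum of periods 6–12: 105 + 189 + 55 + 841 + 238 + 802 + 887 = 3117
Divide by 7: 3117 / 7 = 445.286

445.286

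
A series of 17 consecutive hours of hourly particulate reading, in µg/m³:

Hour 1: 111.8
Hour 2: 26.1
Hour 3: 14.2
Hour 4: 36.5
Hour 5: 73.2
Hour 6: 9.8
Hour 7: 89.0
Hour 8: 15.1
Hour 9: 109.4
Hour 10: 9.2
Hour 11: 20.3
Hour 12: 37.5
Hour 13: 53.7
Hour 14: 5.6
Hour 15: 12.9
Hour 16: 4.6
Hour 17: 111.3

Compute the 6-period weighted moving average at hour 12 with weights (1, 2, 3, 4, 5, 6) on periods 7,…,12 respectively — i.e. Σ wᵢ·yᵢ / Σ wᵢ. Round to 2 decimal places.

Weighted sum: 1·89.0 + 2·15.1 + 3·109.4 + 4·9.2 + 5·20.3 + 6·37.5 = 89.0 + 30.2 + 328.2 + 36.8 + 101.5 + 225.0 = 810.7
Weight total: 1 + 2 + 3 + 4 + 5 + 6 = 21
WMA = 810.7 / 21 = 38.60

38.60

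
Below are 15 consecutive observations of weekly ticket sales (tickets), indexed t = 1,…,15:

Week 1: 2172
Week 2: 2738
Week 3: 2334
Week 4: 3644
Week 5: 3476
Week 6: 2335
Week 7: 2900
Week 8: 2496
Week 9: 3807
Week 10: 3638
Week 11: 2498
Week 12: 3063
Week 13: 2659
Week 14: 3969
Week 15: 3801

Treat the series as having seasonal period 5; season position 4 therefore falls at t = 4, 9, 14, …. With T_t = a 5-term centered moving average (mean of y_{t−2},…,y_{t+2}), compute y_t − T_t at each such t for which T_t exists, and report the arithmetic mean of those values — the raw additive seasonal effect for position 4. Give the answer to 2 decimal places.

738.90

Season position 4 occurs at t = 4, 9 (where T_t is defined).
t=4: T_4 = 2905.4000; y_4 − T_4 = 3644 − 2905.4000 = 738.6000
t=9: T_9 = 3067.8000; y_9 − T_9 = 3807 − 3067.8000 = 739.2000
Mean deviation: (738.6000 + 739.2000) / 2 = 738.90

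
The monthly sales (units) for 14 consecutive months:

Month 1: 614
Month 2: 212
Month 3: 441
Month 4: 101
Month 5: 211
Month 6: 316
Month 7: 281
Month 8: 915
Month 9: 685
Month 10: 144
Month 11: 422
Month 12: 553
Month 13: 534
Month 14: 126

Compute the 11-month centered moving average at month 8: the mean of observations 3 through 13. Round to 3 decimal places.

Sum of periods 3–13: 441 + 101 + 211 + 316 + 281 + 915 + 685 + 144 + 422 + 553 + 534 = 4603
Divide by 11: 4603 / 11 = 418.455

418.455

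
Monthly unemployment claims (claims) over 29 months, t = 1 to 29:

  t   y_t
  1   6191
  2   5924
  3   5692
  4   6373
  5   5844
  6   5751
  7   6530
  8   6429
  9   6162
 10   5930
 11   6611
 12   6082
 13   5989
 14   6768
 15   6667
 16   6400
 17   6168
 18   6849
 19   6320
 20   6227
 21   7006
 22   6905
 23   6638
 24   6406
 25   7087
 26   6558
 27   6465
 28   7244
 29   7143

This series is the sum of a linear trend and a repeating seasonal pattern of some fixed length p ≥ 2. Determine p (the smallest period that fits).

First differences y_{t+1} − y_t: -267, -232, 681, -529, -93, 779, -101, -267, -232, 681, -529, -93, 779, -101, -267, -232, …
The difference pattern repeats every 7 terms and not for any smaller step, so p = 7.

7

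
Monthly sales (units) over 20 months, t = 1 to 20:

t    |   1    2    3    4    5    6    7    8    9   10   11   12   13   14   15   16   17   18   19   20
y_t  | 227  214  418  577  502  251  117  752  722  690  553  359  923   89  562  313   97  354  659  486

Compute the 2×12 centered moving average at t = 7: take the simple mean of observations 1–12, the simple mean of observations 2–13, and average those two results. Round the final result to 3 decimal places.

Sum over 1–12: 227 + 214 + 418 + 577 + 502 + 251 + 117 + 752 + 722 + 690 + 553 + 359 = 5382
Sum over 2–13: 214 + 418 + 577 + 502 + 251 + 117 + 752 + 722 + 690 + 553 + 359 + 923 = 6078
CMA at t=7 = (5382 + 6078) / (2·12) = 11460 / 24 = 477.500

477.500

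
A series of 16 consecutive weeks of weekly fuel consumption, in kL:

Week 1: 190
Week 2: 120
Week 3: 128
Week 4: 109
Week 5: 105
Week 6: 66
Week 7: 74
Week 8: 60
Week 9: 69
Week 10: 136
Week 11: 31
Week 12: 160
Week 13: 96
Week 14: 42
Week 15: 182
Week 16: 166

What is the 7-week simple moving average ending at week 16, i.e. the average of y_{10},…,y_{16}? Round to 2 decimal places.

Sum of periods 10–16: 136 + 31 + 160 + 96 + 42 + 182 + 166 = 813
Divide by 7: 813 / 7 = 116.14

116.14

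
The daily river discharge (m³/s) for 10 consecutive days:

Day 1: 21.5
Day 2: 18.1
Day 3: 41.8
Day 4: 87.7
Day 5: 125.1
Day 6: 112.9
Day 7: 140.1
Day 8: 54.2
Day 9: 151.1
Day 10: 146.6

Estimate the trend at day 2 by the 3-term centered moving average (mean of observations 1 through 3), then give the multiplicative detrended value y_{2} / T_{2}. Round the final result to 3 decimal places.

Trend T_2 = (21.5 + 18.1 + 41.8) / 3 = 81.4/3 = 27.13333
Ratio to trend: 18.1 / 27.13333 = 0.667

0.667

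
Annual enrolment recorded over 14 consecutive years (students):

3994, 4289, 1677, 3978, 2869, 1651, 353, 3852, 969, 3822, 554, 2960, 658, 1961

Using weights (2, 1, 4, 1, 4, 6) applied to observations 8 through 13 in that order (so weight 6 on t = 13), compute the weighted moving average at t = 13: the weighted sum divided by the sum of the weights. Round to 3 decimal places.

Weighted sum: 2·3852 + 1·969 + 4·3822 + 1·554 + 4·2960 + 6·658 = 7704 + 969 + 15288 + 554 + 11840 + 3948 = 40303
Weight total: 2 + 1 + 4 + 1 + 4 + 6 = 18
WMA = 40303 / 18 = 2239.056

2239.056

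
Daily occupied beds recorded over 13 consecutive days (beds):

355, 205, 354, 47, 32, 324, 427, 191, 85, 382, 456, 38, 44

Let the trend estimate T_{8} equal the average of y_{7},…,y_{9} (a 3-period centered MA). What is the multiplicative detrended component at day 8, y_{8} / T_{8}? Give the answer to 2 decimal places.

Trend T_8 = (427 + 191 + 85) / 3 = 703/3 = 234.3333
Ratio to trend: 191 / 234.3333 = 0.82

0.82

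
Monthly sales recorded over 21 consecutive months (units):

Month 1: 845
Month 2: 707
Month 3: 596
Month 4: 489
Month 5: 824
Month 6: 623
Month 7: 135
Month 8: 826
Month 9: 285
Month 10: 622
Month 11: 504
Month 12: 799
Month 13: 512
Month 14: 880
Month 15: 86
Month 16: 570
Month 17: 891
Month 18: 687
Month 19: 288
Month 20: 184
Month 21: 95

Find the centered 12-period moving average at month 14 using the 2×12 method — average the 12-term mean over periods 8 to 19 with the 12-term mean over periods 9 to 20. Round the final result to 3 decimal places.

Sum over 8–19: 826 + 285 + 622 + 504 + 799 + 512 + 880 + 86 + 570 + 891 + 687 + 288 = 6950
Sum over 9–20: 285 + 622 + 504 + 799 + 512 + 880 + 86 + 570 + 891 + 687 + 288 + 184 = 6308
CMA at t=14 = (6950 + 6308) / (2·12) = 13258 / 24 = 552.417

552.417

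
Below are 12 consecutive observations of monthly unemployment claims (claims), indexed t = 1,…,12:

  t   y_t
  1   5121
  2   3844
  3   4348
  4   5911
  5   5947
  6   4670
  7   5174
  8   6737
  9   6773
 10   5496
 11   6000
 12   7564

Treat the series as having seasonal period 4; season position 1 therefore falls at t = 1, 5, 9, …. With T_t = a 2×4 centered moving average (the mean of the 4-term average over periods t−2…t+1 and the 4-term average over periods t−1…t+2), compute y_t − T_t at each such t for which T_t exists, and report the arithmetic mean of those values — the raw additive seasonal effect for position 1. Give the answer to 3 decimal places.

624.750

Season position 1 occurs at t = 5, 9 (where T_t is defined).
t=5: T_5 = 5322.25000; y_5 − T_5 = 5947 − 5322.25000 = 624.75000
t=9: T_9 = 6148.25000; y_9 − T_9 = 6773 − 6148.25000 = 624.75000
Mean deviation: (624.75000 + 624.75000) / 2 = 624.750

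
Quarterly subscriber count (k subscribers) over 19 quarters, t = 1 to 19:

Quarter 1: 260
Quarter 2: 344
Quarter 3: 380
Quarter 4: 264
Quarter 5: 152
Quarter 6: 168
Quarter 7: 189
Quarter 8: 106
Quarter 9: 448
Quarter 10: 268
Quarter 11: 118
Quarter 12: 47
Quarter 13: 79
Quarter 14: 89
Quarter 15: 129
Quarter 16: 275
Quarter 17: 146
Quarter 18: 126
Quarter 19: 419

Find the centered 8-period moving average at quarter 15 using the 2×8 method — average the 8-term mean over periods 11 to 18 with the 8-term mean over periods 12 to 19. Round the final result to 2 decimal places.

Sum over 11–18: 118 + 47 + 79 + 89 + 129 + 275 + 146 + 126 = 1009
Sum over 12–19: 47 + 79 + 89 + 129 + 275 + 146 + 126 + 419 = 1310
CMA at t=15 = (1009 + 1310) / (2·8) = 2319 / 16 = 144.94

144.94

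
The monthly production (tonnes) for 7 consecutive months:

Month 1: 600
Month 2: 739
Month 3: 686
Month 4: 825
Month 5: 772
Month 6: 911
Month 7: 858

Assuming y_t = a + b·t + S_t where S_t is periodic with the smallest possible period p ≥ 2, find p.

First differences y_{t+1} − y_t: 139, -53, 139, -53, 139, -53, …
The difference pattern repeats every 2 terms and not for any smaller step, so p = 2.

2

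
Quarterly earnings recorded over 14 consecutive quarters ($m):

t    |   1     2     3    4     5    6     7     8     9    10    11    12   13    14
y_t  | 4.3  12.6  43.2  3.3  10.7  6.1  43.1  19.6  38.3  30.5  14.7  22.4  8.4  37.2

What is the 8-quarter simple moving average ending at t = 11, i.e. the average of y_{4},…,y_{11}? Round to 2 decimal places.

20.79

Sum of periods 4–11: 3.3 + 10.7 + 6.1 + 43.1 + 19.6 + 38.3 + 30.5 + 14.7 = 166.3
Divide by 8: 166.3 / 8 = 20.79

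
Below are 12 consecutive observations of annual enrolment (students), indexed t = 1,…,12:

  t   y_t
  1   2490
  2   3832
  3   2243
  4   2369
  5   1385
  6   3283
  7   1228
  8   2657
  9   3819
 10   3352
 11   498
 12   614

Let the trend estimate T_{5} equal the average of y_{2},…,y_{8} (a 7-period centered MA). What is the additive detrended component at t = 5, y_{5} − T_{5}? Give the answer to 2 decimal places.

-1043.14

Trend T_5 = (3832 + 2243 + 2369 + 1385 + 3283 + 1228 + 2657) / 7 = 16997/7 = 2428.1429
Detrended value: 1385 − 2428.1429 = -1043.14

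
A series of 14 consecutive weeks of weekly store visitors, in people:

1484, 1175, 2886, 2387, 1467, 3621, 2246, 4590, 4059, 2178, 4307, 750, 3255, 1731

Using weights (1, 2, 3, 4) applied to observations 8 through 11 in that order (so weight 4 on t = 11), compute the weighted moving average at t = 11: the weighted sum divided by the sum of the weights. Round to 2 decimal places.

3647.00

Weighted sum: 1·4590 + 2·4059 + 3·2178 + 4·4307 = 4590 + 8118 + 6534 + 17228 = 36470
Weight total: 1 + 2 + 3 + 4 = 10
WMA = 36470 / 10 = 3647.00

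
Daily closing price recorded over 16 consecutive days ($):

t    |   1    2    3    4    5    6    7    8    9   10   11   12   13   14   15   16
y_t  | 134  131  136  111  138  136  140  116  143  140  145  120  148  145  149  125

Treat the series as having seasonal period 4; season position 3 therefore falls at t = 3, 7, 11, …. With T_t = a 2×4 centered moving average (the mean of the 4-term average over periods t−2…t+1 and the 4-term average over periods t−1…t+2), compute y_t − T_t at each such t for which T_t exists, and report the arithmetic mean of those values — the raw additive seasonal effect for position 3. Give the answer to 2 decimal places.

Season position 3 occurs at t = 3, 7, 11 (where T_t is defined).
t=3: T_3 = 128.5000; y_3 − T_3 = 136 − 128.5000 = 7.5000
t=7: T_7 = 133.1250; y_7 − T_7 = 140 − 133.1250 = 6.8750
t=11: T_11 = 137.6250; y_11 − T_11 = 145 − 137.6250 = 7.3750
Mean deviation: (7.5000 + 6.8750 + 7.3750) / 3 = 7.25

7.25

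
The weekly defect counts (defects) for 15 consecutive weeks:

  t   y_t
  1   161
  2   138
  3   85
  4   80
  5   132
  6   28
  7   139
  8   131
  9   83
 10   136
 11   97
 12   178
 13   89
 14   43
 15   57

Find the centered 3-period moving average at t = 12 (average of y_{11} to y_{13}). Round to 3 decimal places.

121.333

Sum of periods 11–13: 97 + 178 + 89 = 364
Divide by 3: 364 / 3 = 121.333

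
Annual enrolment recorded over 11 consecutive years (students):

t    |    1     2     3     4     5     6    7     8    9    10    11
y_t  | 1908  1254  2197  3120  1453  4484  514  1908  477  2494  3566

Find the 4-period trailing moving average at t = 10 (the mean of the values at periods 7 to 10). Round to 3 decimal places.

Sum of periods 7–10: 514 + 1908 + 477 + 2494 = 5393
Divide by 4: 5393 / 4 = 1348.250

1348.250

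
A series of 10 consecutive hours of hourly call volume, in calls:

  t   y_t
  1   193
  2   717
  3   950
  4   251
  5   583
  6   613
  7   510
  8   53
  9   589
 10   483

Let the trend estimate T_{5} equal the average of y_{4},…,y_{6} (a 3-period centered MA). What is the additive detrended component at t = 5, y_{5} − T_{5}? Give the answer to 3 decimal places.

Trend T_5 = (251 + 583 + 613) / 3 = 1447/3 = 482.33333
Detrended value: 583 − 482.33333 = 100.667

100.667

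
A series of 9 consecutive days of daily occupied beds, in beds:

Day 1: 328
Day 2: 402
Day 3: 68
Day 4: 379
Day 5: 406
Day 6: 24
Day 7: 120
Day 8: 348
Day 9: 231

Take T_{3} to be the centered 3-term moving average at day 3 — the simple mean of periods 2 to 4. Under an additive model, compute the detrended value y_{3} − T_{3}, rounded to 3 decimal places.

Trend T_3 = (402 + 68 + 379) / 3 = 849/3 = 283.00000
Detrended value: 68 − 283.00000 = -215.000

-215.000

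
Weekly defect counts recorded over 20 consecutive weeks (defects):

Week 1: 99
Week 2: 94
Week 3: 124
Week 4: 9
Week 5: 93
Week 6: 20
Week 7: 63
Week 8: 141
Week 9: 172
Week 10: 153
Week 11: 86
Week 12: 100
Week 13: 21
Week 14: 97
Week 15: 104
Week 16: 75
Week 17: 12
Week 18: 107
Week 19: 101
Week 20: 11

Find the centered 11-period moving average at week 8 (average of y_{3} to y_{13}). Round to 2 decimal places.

Sum of periods 3–13: 124 + 9 + 93 + 20 + 63 + 141 + 172 + 153 + 86 + 100 + 21 = 982
Divide by 11: 982 / 11 = 89.27

89.27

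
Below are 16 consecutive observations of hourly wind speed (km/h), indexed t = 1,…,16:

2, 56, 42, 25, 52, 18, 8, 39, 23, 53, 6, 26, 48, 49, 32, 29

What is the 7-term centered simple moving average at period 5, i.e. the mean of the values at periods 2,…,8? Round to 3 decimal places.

Sum of periods 2–8: 56 + 42 + 25 + 52 + 18 + 8 + 39 = 240
Divide by 7: 240 / 7 = 34.286

34.286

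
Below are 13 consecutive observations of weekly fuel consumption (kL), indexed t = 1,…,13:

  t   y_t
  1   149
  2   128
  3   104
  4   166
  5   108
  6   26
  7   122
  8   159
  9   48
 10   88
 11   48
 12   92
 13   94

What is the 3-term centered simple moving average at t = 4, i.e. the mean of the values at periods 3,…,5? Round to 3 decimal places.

Sum of periods 3–5: 104 + 166 + 108 = 378
Divide by 3: 378 / 3 = 126.000

126.000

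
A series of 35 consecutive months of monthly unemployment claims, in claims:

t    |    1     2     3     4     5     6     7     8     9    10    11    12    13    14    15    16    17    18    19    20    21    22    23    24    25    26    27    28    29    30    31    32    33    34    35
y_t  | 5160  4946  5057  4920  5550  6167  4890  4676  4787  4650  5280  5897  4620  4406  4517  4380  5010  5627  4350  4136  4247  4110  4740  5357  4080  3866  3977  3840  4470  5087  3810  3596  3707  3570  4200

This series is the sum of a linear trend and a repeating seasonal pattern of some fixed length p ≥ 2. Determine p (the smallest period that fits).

First differences y_{t+1} − y_t: -214, 111, -137, 630, 617, -1277, -214, 111, -137, 630, 617, -1277, -214, 111, …
The difference pattern repeats every 6 terms and not for any smaller step, so p = 6.

6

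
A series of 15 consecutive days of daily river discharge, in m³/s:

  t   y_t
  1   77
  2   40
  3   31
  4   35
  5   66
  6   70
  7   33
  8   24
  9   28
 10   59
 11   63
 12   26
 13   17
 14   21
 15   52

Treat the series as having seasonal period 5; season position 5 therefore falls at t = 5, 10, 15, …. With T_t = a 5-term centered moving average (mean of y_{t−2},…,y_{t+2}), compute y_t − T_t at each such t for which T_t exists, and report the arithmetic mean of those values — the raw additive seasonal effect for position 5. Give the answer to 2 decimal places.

Season position 5 occurs at t = 5, 10 (where T_t is defined).
t=5: T_5 = 47.0000; y_5 − T_5 = 66 − 47.0000 = 19.0000
t=10: T_10 = 40.0000; y_10 − T_10 = 59 − 40.0000 = 19.0000
Mean deviation: (19.0000 + 19.0000) / 2 = 19.00

19.00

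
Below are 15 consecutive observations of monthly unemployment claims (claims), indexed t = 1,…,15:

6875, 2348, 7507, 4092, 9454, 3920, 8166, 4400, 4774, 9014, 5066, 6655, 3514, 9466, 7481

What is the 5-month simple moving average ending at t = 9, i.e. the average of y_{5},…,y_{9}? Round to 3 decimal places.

Sum of periods 5–9: 9454 + 3920 + 8166 + 4400 + 4774 = 30714
Divide by 5: 30714 / 5 = 6142.800

6142.800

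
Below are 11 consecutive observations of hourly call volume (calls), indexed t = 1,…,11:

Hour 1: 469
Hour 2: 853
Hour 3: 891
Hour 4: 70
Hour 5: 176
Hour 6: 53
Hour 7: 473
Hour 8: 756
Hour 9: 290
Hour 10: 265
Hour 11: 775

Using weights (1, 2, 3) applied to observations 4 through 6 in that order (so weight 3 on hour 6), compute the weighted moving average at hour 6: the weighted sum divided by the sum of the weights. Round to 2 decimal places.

Weighted sum: 1·70 + 2·176 + 3·53 = 70 + 352 + 159 = 581
Weight total: 1 + 2 + 3 = 6
WMA = 581 / 6 = 96.83

96.83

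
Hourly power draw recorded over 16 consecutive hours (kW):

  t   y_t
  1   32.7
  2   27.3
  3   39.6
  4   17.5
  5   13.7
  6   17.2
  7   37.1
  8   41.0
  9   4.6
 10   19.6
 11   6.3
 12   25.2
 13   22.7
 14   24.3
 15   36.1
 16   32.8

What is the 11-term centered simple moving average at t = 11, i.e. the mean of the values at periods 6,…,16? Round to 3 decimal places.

Sum of periods 6–16: 17.2 + 37.1 + 41.0 + 4.6 + 19.6 + 6.3 + 25.2 + 22.7 + 24.3 + 36.1 + 32.8 = 266.9
Divide by 11: 266.9 / 11 = 24.264

24.264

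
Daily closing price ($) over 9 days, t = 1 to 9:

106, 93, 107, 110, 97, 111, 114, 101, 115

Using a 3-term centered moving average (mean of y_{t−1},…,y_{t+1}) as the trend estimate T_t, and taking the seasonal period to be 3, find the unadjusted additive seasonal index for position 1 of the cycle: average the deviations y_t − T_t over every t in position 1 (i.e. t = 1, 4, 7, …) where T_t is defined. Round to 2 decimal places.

5.33

Season position 1 occurs at t = 4, 7 (where T_t is defined).
t=4: T_4 = 104.6667; y_4 − T_4 = 110 − 104.6667 = 5.3333
t=7: T_7 = 108.6667; y_7 − T_7 = 114 − 108.6667 = 5.3333
Mean deviation: (5.3333 + 5.3333) / 2 = 5.33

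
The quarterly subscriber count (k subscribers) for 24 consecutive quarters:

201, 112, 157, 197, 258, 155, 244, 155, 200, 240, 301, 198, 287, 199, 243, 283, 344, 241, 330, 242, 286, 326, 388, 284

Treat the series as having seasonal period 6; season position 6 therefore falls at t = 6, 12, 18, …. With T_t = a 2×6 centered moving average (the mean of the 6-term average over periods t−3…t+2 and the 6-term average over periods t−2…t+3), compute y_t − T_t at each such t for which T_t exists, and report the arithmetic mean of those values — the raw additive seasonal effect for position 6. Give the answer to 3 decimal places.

-43.028

Season position 6 occurs at t = 6, 12, 18 (where T_t is defined).
t=6: T_6 = 197.91667; y_6 − T_6 = 155 − 197.91667 = -42.91667
t=12: T_12 = 241.08333; y_12 − T_12 = 198 − 241.08333 = -43.08333
t=18: T_18 = 284.08333; y_18 − T_18 = 241 − 284.08333 = -43.08333
Mean deviation: (-42.91667 + -43.08333 + -43.08333) / 3 = -43.028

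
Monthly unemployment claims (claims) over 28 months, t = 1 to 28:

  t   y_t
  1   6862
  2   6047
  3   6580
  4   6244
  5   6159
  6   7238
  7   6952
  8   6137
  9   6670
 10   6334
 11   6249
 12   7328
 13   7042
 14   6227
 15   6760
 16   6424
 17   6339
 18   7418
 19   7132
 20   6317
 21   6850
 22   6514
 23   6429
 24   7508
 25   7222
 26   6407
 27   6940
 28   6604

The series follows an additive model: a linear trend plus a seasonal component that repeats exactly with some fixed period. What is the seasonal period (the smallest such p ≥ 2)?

First differences y_{t+1} − y_t: -815, 533, -336, -85, 1079, -286, -815, 533, -336, -85, 1079, -286, -815, 533, …
The difference pattern repeats every 6 terms and not for any smaller step, so p = 6.

6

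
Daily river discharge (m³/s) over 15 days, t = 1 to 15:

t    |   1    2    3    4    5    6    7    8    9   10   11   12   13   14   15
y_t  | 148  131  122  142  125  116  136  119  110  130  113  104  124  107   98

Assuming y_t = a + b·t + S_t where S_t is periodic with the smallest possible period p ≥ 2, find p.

First differences y_{t+1} − y_t: -17, -9, 20, -17, -9, 20, -17, -9, …
The difference pattern repeats every 3 terms and not for any smaller step, so p = 3.

3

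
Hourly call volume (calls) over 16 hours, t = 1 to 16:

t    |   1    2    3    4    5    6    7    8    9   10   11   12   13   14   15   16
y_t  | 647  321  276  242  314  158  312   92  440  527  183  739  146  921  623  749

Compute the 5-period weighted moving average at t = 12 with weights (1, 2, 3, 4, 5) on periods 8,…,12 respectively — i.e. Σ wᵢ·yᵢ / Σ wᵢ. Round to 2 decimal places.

465.33

Weighted sum: 1·92 + 2·440 + 3·527 + 4·183 + 5·739 = 92 + 880 + 1581 + 732 + 3695 = 6980
Weight total: 1 + 2 + 3 + 4 + 5 = 15
WMA = 6980 / 15 = 465.33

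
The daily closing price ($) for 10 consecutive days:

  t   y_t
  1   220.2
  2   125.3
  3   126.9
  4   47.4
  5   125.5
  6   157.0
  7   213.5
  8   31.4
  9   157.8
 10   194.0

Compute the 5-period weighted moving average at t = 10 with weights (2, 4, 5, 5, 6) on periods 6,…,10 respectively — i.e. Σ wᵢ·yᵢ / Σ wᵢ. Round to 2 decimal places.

149.00

Weighted sum: 2·157.0 + 4·213.5 + 5·31.4 + 5·157.8 + 6·194.0 = 314.0 + 854.0 + 157.0 + 789.0 + 1164.0 = 3278.0
Weight total: 2 + 4 + 5 + 5 + 6 = 22
WMA = 3278.0 / 22 = 149.00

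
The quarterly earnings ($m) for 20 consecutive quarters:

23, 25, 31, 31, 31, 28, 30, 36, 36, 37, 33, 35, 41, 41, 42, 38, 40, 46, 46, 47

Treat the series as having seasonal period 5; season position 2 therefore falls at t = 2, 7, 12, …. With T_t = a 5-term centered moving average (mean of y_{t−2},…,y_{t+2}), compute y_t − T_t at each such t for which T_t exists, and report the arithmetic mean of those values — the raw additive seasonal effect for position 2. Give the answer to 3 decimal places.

-2.333

Season position 2 occurs at t = 7, 12, 17 (where T_t is defined).
t=7: T_7 = 32.20000; y_7 − T_7 = 30 − 32.20000 = -2.20000
t=12: T_12 = 37.40000; y_12 − T_12 = 35 − 37.40000 = -2.40000
t=17: T_17 = 42.40000; y_17 − T_17 = 40 − 42.40000 = -2.40000
Mean deviation: (-2.20000 + -2.40000 + -2.40000) / 3 = -2.333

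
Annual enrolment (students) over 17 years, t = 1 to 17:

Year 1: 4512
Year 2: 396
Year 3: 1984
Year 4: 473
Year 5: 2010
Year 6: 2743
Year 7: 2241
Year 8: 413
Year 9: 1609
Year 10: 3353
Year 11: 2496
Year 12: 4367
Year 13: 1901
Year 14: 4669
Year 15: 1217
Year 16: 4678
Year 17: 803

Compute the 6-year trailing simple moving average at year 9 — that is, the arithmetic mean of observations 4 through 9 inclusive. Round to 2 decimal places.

Sum of periods 4–9: 473 + 2010 + 2743 + 2241 + 413 + 1609 = 9489
Divide by 6: 9489 / 6 = 1581.50

1581.50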